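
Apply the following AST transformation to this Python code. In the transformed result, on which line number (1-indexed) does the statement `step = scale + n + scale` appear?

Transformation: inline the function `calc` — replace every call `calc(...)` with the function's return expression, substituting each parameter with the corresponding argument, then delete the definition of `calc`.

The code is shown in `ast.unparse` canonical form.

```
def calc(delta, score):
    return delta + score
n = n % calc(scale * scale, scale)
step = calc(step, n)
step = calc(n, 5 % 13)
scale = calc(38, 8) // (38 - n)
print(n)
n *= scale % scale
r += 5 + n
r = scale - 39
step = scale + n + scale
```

9

Transformed code:
n = n % (scale * scale + scale)
step = step + n
step = n + 5 % 13
scale = (38 + 8) // (38 - n)
print(n)
n *= scale % scale
r += 5 + n
r = scale - 39
step = scale + n + scale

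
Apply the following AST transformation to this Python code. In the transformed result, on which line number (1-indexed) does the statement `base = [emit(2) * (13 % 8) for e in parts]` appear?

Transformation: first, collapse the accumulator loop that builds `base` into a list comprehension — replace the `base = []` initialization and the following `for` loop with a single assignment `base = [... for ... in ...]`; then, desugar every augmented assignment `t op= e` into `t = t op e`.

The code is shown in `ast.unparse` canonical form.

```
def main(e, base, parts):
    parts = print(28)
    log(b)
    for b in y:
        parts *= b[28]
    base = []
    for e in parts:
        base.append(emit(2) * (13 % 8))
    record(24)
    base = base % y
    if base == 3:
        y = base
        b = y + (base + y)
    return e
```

6

Transformed code:
def main(e, base, parts):
    parts = print(28)
    log(b)
    for b in y:
        parts = parts * b[28]
    base = [emit(2) * (13 % 8) for e in parts]
    record(24)
    base = base % y
    if base == 3:
        y = base
        b = y + (base + y)
    return e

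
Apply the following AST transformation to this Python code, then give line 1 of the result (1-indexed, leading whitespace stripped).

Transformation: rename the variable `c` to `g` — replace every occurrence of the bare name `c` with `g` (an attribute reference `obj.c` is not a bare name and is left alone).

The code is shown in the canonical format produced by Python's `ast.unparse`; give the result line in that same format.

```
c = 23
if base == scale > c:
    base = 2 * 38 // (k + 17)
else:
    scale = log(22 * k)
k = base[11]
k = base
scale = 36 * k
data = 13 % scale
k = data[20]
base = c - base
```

Transformed code:
g = 23
if base == scale > g:
    base = 2 * 38 // (k + 17)
else:
    scale = log(22 * k)
k = base[11]
k = base
scale = 36 * k
data = 13 % scale
k = data[20]
base = g - base

g = 23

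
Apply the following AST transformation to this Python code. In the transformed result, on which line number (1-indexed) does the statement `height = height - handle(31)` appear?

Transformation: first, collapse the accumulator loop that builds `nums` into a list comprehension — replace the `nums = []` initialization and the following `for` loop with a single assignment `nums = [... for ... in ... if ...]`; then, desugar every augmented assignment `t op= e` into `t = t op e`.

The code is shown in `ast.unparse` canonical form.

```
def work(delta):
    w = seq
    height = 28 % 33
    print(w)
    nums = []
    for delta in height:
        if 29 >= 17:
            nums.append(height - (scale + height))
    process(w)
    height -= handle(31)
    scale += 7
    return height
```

7

Transformed code:
def work(delta):
    w = seq
    height = 28 % 33
    print(w)
    nums = [height - (scale + height) for delta in height if 29 >= 17]
    process(w)
    height = height - handle(31)
    scale = scale + 7
    return height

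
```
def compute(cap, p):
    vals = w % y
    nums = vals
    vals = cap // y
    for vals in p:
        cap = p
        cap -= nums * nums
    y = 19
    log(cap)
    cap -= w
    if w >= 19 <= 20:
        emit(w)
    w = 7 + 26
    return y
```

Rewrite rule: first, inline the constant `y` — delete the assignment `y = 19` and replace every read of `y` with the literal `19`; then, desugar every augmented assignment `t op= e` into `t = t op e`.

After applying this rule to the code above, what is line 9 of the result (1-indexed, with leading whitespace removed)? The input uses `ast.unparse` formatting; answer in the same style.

Transformed code:
def compute(cap, p):
    vals = w % 19
    nums = vals
    vals = cap // 19
    for vals in p:
        cap = p
        cap = cap - nums * nums
    log(cap)
    cap = cap - w
    if w >= 19 <= 20:
        emit(w)
    w = 7 + 26
    return 19

cap = cap - w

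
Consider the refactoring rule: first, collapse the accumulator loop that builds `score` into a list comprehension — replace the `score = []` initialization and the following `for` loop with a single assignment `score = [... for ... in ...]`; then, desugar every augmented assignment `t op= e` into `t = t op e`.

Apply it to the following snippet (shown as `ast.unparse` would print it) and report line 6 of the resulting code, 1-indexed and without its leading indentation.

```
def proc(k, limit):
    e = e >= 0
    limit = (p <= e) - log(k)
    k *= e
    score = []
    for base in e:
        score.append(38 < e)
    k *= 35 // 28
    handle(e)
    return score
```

k = k * (35 // 28)

Transformed code:
def proc(k, limit):
    e = e >= 0
    limit = (p <= e) - log(k)
    k = k * e
    score = [38 < e for base in e]
    k = k * (35 // 28)
    handle(e)
    return score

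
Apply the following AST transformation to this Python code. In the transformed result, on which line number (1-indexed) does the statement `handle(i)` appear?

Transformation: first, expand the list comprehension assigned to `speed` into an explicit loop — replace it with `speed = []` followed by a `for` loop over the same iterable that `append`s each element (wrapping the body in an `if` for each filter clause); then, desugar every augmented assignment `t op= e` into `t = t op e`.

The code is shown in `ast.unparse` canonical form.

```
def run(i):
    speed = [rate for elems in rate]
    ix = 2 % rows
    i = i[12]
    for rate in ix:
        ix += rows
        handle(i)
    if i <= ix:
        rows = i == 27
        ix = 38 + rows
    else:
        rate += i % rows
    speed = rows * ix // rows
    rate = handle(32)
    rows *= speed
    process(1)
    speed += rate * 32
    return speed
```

Transformed code:
def run(i):
    speed = []
    for elems in rate:
        speed.append(rate)
    ix = 2 % rows
    i = i[12]
    for rate in ix:
        ix = ix + rows
        handle(i)
    if i <= ix:
        rows = i == 27
        ix = 38 + rows
    else:
        rate = rate + i % rows
    speed = rows * ix // rows
    rate = handle(32)
    rows = rows * speed
    process(1)
    speed = speed + rate * 32
    return speed

9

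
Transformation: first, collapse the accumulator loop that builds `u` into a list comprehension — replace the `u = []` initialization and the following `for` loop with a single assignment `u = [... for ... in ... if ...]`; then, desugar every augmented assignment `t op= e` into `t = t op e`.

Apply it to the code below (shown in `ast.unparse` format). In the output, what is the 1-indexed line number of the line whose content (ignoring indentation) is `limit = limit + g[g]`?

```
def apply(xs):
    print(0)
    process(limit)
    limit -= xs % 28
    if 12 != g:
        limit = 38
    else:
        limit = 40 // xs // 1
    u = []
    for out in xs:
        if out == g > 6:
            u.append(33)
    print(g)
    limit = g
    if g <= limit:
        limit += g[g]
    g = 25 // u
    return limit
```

Transformed code:
def apply(xs):
    print(0)
    process(limit)
    limit = limit - xs % 28
    if 12 != g:
        limit = 38
    else:
        limit = 40 // xs // 1
    u = [33 for out in xs if out == g > 6]
    print(g)
    limit = g
    if g <= limit:
        limit = limit + g[g]
    g = 25 // u
    return limit

13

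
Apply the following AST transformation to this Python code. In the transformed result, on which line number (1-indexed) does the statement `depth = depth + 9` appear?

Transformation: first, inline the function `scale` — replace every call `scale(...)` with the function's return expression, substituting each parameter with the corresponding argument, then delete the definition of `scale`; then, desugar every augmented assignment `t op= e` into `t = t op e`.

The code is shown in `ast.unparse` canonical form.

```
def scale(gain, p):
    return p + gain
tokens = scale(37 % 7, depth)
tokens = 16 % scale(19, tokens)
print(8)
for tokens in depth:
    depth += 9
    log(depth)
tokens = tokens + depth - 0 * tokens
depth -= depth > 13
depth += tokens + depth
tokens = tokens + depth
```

Transformed code:
tokens = depth + 37 % 7
tokens = 16 % (tokens + 19)
print(8)
for tokens in depth:
    depth = depth + 9
    log(depth)
tokens = tokens + depth - 0 * tokens
depth = depth - (depth > 13)
depth = depth + (tokens + depth)
tokens = tokens + depth

5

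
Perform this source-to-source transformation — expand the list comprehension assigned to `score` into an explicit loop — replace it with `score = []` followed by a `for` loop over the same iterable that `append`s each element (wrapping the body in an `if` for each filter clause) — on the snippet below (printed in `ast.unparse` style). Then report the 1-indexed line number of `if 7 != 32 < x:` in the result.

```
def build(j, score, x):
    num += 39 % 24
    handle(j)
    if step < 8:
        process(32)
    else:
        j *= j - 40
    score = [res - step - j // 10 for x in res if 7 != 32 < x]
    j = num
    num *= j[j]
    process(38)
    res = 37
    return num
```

Transformed code:
def build(j, score, x):
    num += 39 % 24
    handle(j)
    if step < 8:
        process(32)
    else:
        j *= j - 40
    score = []
    for x in res:
        if 7 != 32 < x:
            score.append(res - step - j // 10)
    j = num
    num *= j[j]
    process(38)
    res = 37
    return num

10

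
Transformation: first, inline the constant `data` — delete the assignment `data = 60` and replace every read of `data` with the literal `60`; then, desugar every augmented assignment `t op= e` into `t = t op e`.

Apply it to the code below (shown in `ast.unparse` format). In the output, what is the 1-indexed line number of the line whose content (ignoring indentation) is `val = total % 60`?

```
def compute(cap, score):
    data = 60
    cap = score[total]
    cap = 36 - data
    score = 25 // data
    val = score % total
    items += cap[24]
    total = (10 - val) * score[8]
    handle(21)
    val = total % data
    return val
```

Transformed code:
def compute(cap, score):
    cap = score[total]
    cap = 36 - 60
    score = 25 // 60
    val = score % total
    items = items + cap[24]
    total = (10 - val) * score[8]
    handle(21)
    val = total % 60
    return val

9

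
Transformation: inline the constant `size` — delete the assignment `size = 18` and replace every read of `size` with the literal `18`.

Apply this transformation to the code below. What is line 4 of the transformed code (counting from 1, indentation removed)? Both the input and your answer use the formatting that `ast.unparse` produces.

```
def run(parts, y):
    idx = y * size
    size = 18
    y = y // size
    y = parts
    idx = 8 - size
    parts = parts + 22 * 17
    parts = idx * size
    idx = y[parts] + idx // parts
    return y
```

Transformed code:
def run(parts, y):
    idx = y * 18
    y = y // 18
    y = parts
    idx = 8 - 18
    parts = parts + 22 * 17
    parts = idx * 18
    idx = y[parts] + idx // parts
    return y

y = parts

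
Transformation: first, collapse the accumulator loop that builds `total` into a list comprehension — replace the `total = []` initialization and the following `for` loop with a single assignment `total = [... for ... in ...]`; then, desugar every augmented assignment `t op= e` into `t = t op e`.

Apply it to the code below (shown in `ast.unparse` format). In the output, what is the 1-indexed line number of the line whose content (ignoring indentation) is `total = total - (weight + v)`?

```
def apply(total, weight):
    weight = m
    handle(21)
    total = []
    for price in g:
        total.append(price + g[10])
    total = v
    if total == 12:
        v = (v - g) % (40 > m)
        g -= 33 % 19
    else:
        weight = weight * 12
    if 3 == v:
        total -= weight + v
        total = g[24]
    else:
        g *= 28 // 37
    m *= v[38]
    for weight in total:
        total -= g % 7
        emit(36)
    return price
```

12

Transformed code:
def apply(total, weight):
    weight = m
    handle(21)
    total = [price + g[10] for price in g]
    total = v
    if total == 12:
        v = (v - g) % (40 > m)
        g = g - 33 % 19
    else:
        weight = weight * 12
    if 3 == v:
        total = total - (weight + v)
        total = g[24]
    else:
        g = g * (28 // 37)
    m = m * v[38]
    for weight in total:
        total = total - g % 7
        emit(36)
    return price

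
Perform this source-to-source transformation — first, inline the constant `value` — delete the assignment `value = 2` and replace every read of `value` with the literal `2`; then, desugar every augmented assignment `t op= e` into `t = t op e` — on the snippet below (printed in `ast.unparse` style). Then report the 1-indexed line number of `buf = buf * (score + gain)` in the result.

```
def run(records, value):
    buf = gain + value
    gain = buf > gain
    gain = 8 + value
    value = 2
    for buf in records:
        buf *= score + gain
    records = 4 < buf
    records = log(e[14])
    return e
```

Transformed code:
def run(records, value):
    buf = gain + 2
    gain = buf > gain
    gain = 8 + 2
    for buf in records:
        buf = buf * (score + gain)
    records = 4 < buf
    records = log(e[14])
    return e

6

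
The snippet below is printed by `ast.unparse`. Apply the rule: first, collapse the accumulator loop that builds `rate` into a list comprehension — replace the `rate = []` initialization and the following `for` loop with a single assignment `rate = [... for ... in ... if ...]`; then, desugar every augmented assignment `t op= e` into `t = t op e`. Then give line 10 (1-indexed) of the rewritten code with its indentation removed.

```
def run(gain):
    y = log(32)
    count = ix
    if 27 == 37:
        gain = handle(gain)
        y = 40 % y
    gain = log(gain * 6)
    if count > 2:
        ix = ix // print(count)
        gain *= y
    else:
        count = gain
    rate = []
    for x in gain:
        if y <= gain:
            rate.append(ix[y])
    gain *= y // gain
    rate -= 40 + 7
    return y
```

Transformed code:
def run(gain):
    y = log(32)
    count = ix
    if 27 == 37:
        gain = handle(gain)
        y = 40 % y
    gain = log(gain * 6)
    if count > 2:
        ix = ix // print(count)
        gain = gain * y
    else:
        count = gain
    rate = [ix[y] for x in gain if y <= gain]
    gain = gain * (y // gain)
    rate = rate - (40 + 7)
    return y

gain = gain * y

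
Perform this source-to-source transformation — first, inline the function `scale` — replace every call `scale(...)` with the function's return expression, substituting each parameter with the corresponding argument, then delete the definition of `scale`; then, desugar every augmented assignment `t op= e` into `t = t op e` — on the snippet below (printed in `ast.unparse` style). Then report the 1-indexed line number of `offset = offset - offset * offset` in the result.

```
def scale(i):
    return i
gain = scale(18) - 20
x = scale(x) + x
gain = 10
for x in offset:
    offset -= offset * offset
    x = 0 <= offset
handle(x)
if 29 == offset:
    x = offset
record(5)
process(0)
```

5

Transformed code:
gain = 18 - 20
x = x + x
gain = 10
for x in offset:
    offset = offset - offset * offset
    x = 0 <= offset
handle(x)
if 29 == offset:
    x = offset
record(5)
process(0)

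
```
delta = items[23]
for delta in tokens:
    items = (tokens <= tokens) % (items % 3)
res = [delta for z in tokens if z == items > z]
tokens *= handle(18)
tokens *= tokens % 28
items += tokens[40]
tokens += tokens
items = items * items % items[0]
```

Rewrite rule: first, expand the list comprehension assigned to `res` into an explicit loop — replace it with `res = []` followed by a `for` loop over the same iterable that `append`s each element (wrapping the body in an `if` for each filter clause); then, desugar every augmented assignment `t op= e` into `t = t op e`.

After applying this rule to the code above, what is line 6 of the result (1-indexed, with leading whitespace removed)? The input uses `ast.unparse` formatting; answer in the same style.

if z == items > z:

Transformed code:
delta = items[23]
for delta in tokens:
    items = (tokens <= tokens) % (items % 3)
res = []
for z in tokens:
    if z == items > z:
        res.append(delta)
tokens = tokens * handle(18)
tokens = tokens * (tokens % 28)
items = items + tokens[40]
tokens = tokens + tokens
items = items * items % items[0]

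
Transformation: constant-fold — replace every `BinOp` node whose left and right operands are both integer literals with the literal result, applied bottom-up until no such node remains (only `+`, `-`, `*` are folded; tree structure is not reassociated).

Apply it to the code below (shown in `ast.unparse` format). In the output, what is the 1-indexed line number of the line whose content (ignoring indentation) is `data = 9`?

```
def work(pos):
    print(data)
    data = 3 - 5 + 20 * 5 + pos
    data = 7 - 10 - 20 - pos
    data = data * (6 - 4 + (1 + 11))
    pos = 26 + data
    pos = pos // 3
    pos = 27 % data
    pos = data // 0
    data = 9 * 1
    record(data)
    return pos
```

Transformed code:
def work(pos):
    print(data)
    data = 98 + pos
    data = -23 - pos
    data = data * 14
    pos = 26 + data
    pos = pos // 3
    pos = 27 % data
    pos = data // 0
    data = 9
    record(data)
    return pos

10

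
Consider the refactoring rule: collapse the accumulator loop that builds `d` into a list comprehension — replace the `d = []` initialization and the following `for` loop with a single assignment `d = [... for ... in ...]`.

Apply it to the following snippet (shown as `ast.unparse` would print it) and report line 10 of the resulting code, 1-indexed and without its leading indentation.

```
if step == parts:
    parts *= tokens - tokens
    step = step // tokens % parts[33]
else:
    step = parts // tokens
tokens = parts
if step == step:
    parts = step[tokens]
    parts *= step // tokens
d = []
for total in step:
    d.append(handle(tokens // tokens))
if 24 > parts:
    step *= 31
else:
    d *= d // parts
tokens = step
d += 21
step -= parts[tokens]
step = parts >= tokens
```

d = [handle(tokens // tokens) for total in step]

Transformed code:
if step == parts:
    parts *= tokens - tokens
    step = step // tokens % parts[33]
else:
    step = parts // tokens
tokens = parts
if step == step:
    parts = step[tokens]
    parts *= step // tokens
d = [handle(tokens // tokens) for total in step]
if 24 > parts:
    step *= 31
else:
    d *= d // parts
tokens = step
d += 21
step -= parts[tokens]
step = parts >= tokens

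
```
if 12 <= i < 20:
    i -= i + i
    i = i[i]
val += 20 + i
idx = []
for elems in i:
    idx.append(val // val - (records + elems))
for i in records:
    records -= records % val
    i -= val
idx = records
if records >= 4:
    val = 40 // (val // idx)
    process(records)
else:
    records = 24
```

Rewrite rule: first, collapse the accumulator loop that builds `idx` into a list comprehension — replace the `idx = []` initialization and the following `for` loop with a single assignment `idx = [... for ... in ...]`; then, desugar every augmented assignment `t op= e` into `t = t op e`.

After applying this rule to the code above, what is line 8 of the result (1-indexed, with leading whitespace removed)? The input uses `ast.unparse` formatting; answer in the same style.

Transformed code:
if 12 <= i < 20:
    i = i - (i + i)
    i = i[i]
val = val + (20 + i)
idx = [val // val - (records + elems) for elems in i]
for i in records:
    records = records - records % val
    i = i - val
idx = records
if records >= 4:
    val = 40 // (val // idx)
    process(records)
else:
    records = 24

i = i - val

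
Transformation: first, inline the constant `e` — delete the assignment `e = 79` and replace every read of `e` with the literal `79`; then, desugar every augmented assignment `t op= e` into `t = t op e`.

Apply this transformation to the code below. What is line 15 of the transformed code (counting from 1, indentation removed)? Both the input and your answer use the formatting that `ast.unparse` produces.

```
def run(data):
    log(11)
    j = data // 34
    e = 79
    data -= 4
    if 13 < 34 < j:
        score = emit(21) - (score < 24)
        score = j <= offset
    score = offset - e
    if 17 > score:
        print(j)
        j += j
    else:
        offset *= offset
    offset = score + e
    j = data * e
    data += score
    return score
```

Transformed code:
def run(data):
    log(11)
    j = data // 34
    data = data - 4
    if 13 < 34 < j:
        score = emit(21) - (score < 24)
        score = j <= offset
    score = offset - 79
    if 17 > score:
        print(j)
        j = j + j
    else:
        offset = offset * offset
    offset = score + 79
    j = data * 79
    data = data + score
    return score

j = data * 79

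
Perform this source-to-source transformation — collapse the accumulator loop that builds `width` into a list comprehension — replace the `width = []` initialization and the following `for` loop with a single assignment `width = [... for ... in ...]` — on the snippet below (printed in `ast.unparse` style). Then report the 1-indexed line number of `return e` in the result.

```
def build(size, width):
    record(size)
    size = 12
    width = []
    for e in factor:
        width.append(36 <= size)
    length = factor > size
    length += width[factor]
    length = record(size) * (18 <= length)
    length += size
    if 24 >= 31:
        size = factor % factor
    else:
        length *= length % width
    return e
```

Transformed code:
def build(size, width):
    record(size)
    size = 12
    width = [36 <= size for e in factor]
    length = factor > size
    length += width[factor]
    length = record(size) * (18 <= length)
    length += size
    if 24 >= 31:
        size = factor % factor
    else:
        length *= length % width
    return e

13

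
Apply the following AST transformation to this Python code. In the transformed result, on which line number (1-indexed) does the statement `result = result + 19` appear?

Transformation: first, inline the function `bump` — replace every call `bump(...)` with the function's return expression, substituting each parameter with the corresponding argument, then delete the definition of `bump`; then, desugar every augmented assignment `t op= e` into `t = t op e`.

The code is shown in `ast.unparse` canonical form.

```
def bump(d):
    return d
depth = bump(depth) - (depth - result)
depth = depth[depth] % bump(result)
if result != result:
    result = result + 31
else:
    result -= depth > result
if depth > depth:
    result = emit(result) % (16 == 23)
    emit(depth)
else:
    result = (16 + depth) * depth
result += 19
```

Transformed code:
depth = depth - (depth - result)
depth = depth[depth] % result
if result != result:
    result = result + 31
else:
    result = result - (depth > result)
if depth > depth:
    result = emit(result) % (16 == 23)
    emit(depth)
else:
    result = (16 + depth) * depth
result = result + 19

12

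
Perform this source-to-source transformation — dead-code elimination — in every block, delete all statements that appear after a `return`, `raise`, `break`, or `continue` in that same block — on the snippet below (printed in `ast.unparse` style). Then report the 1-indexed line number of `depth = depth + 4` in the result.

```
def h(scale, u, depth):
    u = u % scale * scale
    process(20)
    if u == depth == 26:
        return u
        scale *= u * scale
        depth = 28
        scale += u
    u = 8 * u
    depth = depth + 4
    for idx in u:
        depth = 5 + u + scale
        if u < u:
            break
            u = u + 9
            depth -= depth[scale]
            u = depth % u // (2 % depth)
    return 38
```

Transformed code:
def h(scale, u, depth):
    u = u % scale * scale
    process(20)
    if u == depth == 26:
        return u
    u = 8 * u
    depth = depth + 4
    for idx in u:
        depth = 5 + u + scale
        if u < u:
            break
    return 38

7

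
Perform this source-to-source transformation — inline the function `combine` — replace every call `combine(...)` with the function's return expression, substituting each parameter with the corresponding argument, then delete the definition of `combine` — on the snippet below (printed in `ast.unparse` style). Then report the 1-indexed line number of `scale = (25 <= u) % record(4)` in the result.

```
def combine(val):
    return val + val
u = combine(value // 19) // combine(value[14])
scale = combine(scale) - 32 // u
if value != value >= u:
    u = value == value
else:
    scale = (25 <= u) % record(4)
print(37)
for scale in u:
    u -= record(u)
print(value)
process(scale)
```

Transformed code:
u = (value // 19 + value // 19) // (value[14] + value[14])
scale = scale + scale - 32 // u
if value != value >= u:
    u = value == value
else:
    scale = (25 <= u) % record(4)
print(37)
for scale in u:
    u -= record(u)
print(value)
process(scale)

6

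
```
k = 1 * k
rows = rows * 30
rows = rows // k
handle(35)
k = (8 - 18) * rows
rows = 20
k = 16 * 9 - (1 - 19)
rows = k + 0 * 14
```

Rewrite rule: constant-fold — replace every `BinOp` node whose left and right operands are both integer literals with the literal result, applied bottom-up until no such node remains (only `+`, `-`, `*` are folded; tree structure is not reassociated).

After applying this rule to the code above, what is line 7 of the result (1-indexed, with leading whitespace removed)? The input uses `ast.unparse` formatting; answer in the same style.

Transformed code:
k = 1 * k
rows = rows * 30
rows = rows // k
handle(35)
k = -10 * rows
rows = 20
k = 162
rows = k + 0

k = 162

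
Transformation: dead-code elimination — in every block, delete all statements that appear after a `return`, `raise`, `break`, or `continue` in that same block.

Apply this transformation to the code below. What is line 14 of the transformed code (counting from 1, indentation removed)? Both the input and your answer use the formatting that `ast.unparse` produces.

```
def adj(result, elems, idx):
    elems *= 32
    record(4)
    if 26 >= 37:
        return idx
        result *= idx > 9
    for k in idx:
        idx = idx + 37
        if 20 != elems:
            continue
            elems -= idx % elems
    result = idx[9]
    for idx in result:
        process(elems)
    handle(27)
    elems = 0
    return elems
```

elems = 0

Transformed code:
def adj(result, elems, idx):
    elems *= 32
    record(4)
    if 26 >= 37:
        return idx
    for k in idx:
        idx = idx + 37
        if 20 != elems:
            continue
    result = idx[9]
    for idx in result:
        process(elems)
    handle(27)
    elems = 0
    return elems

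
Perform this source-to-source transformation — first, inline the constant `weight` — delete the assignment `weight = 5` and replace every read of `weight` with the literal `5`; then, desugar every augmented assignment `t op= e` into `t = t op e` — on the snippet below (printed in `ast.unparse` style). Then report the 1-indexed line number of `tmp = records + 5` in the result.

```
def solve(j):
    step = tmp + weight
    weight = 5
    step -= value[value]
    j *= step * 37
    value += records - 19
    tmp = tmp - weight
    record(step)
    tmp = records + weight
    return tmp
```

8

Transformed code:
def solve(j):
    step = tmp + 5
    step = step - value[value]
    j = j * (step * 37)
    value = value + (records - 19)
    tmp = tmp - 5
    record(step)
    tmp = records + 5
    return tmp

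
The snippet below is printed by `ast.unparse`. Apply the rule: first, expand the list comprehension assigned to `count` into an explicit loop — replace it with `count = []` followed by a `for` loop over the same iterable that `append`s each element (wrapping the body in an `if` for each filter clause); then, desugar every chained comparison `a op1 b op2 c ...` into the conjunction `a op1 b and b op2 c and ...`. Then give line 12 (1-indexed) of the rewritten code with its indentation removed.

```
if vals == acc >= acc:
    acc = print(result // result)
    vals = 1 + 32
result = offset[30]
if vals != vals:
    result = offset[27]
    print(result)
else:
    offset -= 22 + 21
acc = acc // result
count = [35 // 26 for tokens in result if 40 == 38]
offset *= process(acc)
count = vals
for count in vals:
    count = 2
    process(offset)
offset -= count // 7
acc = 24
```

Transformed code:
if vals == acc and acc >= acc:
    acc = print(result // result)
    vals = 1 + 32
result = offset[30]
if vals != vals:
    result = offset[27]
    print(result)
else:
    offset -= 22 + 21
acc = acc // result
count = []
for tokens in result:
    if 40 == 38:
        count.append(35 // 26)
offset *= process(acc)
count = vals
for count in vals:
    count = 2
    process(offset)
offset -= count // 7
acc = 24

for tokens in result:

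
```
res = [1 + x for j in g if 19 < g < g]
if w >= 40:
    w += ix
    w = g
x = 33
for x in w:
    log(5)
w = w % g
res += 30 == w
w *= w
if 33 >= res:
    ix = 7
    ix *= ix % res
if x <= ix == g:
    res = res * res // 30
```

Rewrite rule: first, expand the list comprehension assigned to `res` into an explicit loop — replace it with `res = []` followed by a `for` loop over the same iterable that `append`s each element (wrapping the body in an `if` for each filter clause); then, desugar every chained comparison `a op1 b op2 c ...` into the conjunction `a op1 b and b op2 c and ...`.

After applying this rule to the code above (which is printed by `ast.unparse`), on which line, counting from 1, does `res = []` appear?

Transformed code:
res = []
for j in g:
    if 19 < g and g < g:
        res.append(1 + x)
if w >= 40:
    w += ix
    w = g
x = 33
for x in w:
    log(5)
w = w % g
res += 30 == w
w *= w
if 33 >= res:
    ix = 7
    ix *= ix % res
if x <= ix and ix == g:
    res = res * res // 30

1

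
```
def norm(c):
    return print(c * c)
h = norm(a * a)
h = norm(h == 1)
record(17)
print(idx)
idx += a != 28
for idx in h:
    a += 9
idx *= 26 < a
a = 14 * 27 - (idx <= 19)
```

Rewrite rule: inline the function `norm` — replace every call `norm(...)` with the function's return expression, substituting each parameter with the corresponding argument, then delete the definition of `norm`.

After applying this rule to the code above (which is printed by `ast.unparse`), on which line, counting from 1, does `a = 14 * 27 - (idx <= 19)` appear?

Transformed code:
h = print(a * a * (a * a))
h = print((h == 1) * (h == 1))
record(17)
print(idx)
idx += a != 28
for idx in h:
    a += 9
idx *= 26 < a
a = 14 * 27 - (idx <= 19)

9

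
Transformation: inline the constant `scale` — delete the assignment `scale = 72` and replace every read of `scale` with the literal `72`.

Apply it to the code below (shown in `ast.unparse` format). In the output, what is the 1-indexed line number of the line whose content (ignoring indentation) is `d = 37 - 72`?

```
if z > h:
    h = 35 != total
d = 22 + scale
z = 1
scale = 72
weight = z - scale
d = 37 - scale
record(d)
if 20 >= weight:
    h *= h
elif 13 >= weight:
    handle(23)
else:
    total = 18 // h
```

6

Transformed code:
if z > h:
    h = 35 != total
d = 22 + 72
z = 1
weight = z - 72
d = 37 - 72
record(d)
if 20 >= weight:
    h *= h
elif 13 >= weight:
    handle(23)
else:
    total = 18 // h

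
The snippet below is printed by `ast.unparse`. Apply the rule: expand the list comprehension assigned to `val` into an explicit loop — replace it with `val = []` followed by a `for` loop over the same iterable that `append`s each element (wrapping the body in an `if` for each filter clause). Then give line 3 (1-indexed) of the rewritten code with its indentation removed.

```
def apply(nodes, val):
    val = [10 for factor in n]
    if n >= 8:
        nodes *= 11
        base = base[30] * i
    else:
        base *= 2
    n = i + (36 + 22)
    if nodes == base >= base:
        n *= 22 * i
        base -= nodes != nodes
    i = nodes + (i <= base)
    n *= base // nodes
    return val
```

Transformed code:
def apply(nodes, val):
    val = []
    for factor in n:
        val.append(10)
    if n >= 8:
        nodes *= 11
        base = base[30] * i
    else:
        base *= 2
    n = i + (36 + 22)
    if nodes == base >= base:
        n *= 22 * i
        base -= nodes != nodes
    i = nodes + (i <= base)
    n *= base // nodes
    return val

for factor in n:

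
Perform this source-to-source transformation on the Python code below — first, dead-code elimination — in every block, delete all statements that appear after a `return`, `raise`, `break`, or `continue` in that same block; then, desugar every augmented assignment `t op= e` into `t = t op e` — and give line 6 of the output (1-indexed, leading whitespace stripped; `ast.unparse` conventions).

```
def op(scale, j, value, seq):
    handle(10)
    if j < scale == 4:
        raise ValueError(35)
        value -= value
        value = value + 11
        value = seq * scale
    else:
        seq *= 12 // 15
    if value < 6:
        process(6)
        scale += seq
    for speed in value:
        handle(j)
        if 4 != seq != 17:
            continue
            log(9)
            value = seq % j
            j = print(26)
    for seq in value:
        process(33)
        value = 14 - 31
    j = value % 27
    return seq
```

Transformed code:
def op(scale, j, value, seq):
    handle(10)
    if j < scale == 4:
        raise ValueError(35)
    else:
        seq = seq * (12 // 15)
    if value < 6:
        process(6)
        scale = scale + seq
    for speed in value:
        handle(j)
        if 4 != seq != 17:
            continue
    for seq in value:
        process(33)
        value = 14 - 31
    j = value % 27
    return seq

seq = seq * (12 // 15)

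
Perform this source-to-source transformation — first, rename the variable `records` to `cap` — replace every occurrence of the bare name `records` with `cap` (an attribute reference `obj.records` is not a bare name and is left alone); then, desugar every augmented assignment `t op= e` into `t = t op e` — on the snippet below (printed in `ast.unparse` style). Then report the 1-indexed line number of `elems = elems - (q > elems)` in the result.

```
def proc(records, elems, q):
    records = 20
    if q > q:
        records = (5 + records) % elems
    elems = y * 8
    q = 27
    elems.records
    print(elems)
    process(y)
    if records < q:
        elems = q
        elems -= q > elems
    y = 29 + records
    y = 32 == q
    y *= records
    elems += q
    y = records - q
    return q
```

Transformed code:
def proc(cap, elems, q):
    cap = 20
    if q > q:
        cap = (5 + cap) % elems
    elems = y * 8
    q = 27
    elems.records
    print(elems)
    process(y)
    if cap < q:
        elems = q
        elems = elems - (q > elems)
    y = 29 + cap
    y = 32 == q
    y = y * cap
    elems = elems + q
    y = cap - q
    return q

12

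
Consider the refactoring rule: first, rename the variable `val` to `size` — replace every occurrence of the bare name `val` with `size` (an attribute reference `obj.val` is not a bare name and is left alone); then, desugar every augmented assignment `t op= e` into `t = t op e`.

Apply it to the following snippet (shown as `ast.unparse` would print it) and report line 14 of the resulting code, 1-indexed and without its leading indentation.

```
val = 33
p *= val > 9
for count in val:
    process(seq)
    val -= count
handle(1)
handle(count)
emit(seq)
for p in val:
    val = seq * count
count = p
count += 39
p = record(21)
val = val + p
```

size = size + p

Transformed code:
size = 33
p = p * (size > 9)
for count in size:
    process(seq)
    size = size - count
handle(1)
handle(count)
emit(seq)
for p in size:
    size = seq * count
count = p
count = count + 39
p = record(21)
size = size + p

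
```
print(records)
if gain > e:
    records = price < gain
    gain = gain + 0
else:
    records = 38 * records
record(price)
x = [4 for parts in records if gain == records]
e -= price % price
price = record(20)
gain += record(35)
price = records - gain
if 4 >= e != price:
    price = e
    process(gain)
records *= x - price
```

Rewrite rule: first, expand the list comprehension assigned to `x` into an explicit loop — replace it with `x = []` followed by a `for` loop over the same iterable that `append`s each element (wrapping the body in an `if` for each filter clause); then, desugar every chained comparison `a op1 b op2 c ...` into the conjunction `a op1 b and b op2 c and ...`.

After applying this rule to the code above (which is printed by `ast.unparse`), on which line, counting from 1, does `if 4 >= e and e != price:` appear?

16

Transformed code:
print(records)
if gain > e:
    records = price < gain
    gain = gain + 0
else:
    records = 38 * records
record(price)
x = []
for parts in records:
    if gain == records:
        x.append(4)
e -= price % price
price = record(20)
gain += record(35)
price = records - gain
if 4 >= e and e != price:
    price = e
    process(gain)
records *= x - price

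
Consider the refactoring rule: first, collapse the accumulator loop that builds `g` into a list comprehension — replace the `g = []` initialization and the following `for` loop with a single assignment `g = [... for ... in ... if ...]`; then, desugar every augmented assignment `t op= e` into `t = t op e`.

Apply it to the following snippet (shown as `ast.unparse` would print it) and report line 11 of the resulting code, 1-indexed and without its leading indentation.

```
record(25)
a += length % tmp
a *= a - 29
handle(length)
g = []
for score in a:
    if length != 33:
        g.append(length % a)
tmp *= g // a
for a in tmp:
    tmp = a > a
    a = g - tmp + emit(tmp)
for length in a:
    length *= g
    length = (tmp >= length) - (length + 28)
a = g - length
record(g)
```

length = length * g

Transformed code:
record(25)
a = a + length % tmp
a = a * (a - 29)
handle(length)
g = [length % a for score in a if length != 33]
tmp = tmp * (g // a)
for a in tmp:
    tmp = a > a
    a = g - tmp + emit(tmp)
for length in a:
    length = length * g
    length = (tmp >= length) - (length + 28)
a = g - length
record(g)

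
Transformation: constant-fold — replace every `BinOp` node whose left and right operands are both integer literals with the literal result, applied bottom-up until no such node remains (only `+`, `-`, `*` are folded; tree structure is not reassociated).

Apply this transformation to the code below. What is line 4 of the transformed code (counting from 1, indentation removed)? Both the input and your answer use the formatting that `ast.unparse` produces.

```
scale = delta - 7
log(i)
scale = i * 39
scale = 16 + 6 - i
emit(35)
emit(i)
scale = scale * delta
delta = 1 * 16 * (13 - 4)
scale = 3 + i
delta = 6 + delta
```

Transformed code:
scale = delta - 7
log(i)
scale = i * 39
scale = 22 - i
emit(35)
emit(i)
scale = scale * delta
delta = 144
scale = 3 + i
delta = 6 + delta

scale = 22 - i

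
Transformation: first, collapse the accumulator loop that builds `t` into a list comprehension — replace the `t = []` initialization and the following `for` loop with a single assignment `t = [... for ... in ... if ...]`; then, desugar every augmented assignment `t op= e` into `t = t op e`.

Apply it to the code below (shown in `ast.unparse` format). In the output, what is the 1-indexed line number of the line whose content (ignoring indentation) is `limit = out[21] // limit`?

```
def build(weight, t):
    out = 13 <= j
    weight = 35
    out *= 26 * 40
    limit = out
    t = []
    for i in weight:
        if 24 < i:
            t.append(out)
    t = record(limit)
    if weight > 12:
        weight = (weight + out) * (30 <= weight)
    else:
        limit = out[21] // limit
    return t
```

Transformed code:
def build(weight, t):
    out = 13 <= j
    weight = 35
    out = out * (26 * 40)
    limit = out
    t = [out for i in weight if 24 < i]
    t = record(limit)
    if weight > 12:
        weight = (weight + out) * (30 <= weight)
    else:
        limit = out[21] // limit
    return t

11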